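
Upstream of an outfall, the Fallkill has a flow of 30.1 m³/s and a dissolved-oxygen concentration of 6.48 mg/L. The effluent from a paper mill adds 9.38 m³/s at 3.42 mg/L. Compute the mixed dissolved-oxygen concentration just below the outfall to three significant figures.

Flow-weighted mixing: C = (Q_r C_r + Q_w C_w)/(Q_r + Q_w)
= (30.1×6.48 + 9.38×3.42)/(30.1 + 9.38) = 227.1/39.48 = 5.753 mg/L.

5.75 mg/L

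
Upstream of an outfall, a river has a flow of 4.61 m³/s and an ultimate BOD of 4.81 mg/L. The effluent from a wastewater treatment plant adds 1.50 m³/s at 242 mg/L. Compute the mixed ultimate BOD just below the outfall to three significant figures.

63.0 mg/L

Flow-weighted mixing: C = (Q_r C_r + Q_w C_w)/(Q_r + Q_w)
= (4.61×4.81 + 1.50×242)/(4.61 + 1.50) = 385.2/6.110 = 63.04 mg/L.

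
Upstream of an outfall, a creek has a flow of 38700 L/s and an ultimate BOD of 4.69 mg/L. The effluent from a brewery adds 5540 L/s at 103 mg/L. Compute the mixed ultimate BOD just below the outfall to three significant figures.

17.0 mg/L

Flow-weighted mixing: C = (Q_r C_r + Q_w C_w)/(Q_r + Q_w)
= (38700×4.69 + 5540×103)/(38700 + 5540) = 752100/44240 = 17.00 mg/L.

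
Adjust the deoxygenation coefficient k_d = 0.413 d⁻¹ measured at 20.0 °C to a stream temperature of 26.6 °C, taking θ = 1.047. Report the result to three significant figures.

k_d ≈ 0.559 d⁻¹

k_d(T₂) = k_d(T₁) · θ^(T₂−T₁) = 0.413 × 1.047^(26.6−20.0)
= 0.413 × 1.047^6.60 = 0.413 × 1.354 = 0.5592 d⁻¹.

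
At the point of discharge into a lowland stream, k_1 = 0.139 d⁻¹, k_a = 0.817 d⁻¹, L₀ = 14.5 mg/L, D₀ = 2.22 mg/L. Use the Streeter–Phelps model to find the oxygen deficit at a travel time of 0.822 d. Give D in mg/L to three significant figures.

D ≈ 2.27 mg/L

k_1 L₀/(k_a−k_1) = 0.139×14.5/(0.817−0.139) = 2.016/0.6780 = 2.973 mg/L.
e^(−k_1 t) = e^(−0.139×0.8220) = 0.8920; e^(−k_a t) = e^(−0.817×0.8220) = 0.5109.
D = 2.973 × (0.8920 − 0.5109) + 2.22 × 0.5109 = 1.133 + 1.134 = 2.267 mg/L.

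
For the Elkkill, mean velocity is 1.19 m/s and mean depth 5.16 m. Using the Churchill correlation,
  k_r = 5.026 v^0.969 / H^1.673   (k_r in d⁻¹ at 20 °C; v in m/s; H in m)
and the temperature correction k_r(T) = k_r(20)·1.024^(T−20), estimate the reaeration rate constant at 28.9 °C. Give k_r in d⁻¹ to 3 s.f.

k_r ≈ 0.472 d⁻¹

k_r(20) = 5.026 × 1.19^0.969 / 5.16^1.673 = 5.026 × 1.184 / 15.57 = 0.3821 d⁻¹.
k_r(28.9) = 0.3821 × 1.024^(28.9−20) = 0.3821 × 1.235 = 0.4719 d⁻¹.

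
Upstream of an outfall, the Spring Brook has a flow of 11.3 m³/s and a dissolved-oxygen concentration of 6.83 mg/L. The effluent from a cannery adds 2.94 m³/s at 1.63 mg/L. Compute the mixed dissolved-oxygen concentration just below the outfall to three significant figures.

Flow-weighted mixing: C = (Q_r C_r + Q_w C_w)/(Q_r + Q_w)
= (11.3×6.83 + 2.94×1.63)/(11.3 + 2.94) = 81.97/14.24 = 5.756 mg/L.

5.76 mg/L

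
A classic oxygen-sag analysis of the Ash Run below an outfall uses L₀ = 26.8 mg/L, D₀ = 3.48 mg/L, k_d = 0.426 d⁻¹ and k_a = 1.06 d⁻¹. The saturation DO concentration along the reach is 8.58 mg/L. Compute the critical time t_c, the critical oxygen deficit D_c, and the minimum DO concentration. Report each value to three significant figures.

t_c = [1/(k_a−k_d)] ln[(k_a/k_d)(1 − D₀(k_a−k_d)/(k_d L₀))]
= [1/(1.06−0.426)] ln[(1.06/0.426)(1 − 3.48×0.6340/(0.426×26.8))]
= (1/0.6340) ln[2.488 × 0.8067] = 1.577 × ln(2.007) = 1.577 × 0.6968 = 1.099 d.
D_c = (k_d/k_a) L₀ e^(−k_d t_c) = (0.426/1.06) × 26.8 × e^(−0.426×1.099) = 0.4019 × 26.8 × 0.6261 = 6.744 mg/L.
Minimum DO = C_s − D_c = 8.58 − 6.744 = 1.836 mg/L.

t_c ≈ 1.10 d; D_c ≈ 6.74 mg/L; min DO ≈ 1.84 mg/L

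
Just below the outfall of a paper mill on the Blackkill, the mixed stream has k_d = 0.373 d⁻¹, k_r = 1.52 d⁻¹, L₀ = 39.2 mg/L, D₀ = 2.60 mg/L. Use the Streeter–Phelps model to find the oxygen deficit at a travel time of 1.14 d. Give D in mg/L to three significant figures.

k_d L₀/(k_r−k_d) = 0.373×39.2/(1.52−0.373) = 14.62/1.147 = 12.75 mg/L.
e^(−k_d t) = e^(−0.373×1.140) = 0.6536; e^(−k_r t) = e^(−1.52×1.140) = 0.1768.
D = 12.75 × (0.6536 − 0.1768) + 2.60 × 0.1768 = 6.079 + 0.4597 = 6.538 mg/L.

D ≈ 6.54 mg/L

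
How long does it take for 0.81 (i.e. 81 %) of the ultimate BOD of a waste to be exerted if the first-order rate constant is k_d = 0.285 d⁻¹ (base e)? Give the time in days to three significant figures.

y/L₀ = 1 − e^(−k_d t) = 0.81 ⇒ e^(−k_d t) = 0.190
t = −ln(0.190) / 0.285 = 1.661 / 0.285 = 5.827 d.

t ≈ 5.83 d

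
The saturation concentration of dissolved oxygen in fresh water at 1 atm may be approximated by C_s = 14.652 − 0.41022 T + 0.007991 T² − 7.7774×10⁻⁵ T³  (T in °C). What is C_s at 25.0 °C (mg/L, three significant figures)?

C_s ≈ 8.18 mg/L

C_s = 14.652 − 0.41022×25.0 + 0.007991×25.0² − 7.7774×10⁻⁵×25.0³ = 8.176 mg/L.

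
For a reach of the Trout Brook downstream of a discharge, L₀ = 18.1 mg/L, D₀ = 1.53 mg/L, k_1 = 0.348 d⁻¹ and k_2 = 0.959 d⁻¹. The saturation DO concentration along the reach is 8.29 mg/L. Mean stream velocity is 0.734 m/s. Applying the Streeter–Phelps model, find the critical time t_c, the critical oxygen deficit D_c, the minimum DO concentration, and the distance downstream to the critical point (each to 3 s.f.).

At the critical point dD/dt = 0, so k_1 L₀ e^(−k_1 t) = k_2 D. Substituting D(t) from the Streeter–Phelps equation and solving for t gives
t_c = ln[(k_2/k_1)(1 − D₀(k_2−k_1)/(k_1 L₀))] / (k_2−k_1).
Here k_2−k_1 = 0.6110 d⁻¹ and 1 − D₀(k_2−k_1)/(k_1 L₀) = 1 − 1.53×0.6110/(0.348×18.1) = 0.8516, so
t_c = ln(2.756 × 0.8516) / 0.6110 = 0.8530 / 0.6110 = 1.396 d.
L(t_c) = L₀ e^(−k_1 t_c) = 18.1 × 0.6152 = 11.13 mg/L, and at the critical point k_2 D_c = k_1 L, so D_c = (0.348/0.959) × 11.13 = 4.041 mg/L.
Minimum DO = C_s − D_c = 8.29 − 4.041 = 4.249 mg/L.
x_c = v t_c = 0.734 m/s × 1.396 d × 86400 s/d = 88540 m ≈ 88.5 km.

t_c ≈ 1.40 d; D_c ≈ 4.04 mg/L; min DO ≈ 4.25 mg/L; x_c ≈ 88.5 km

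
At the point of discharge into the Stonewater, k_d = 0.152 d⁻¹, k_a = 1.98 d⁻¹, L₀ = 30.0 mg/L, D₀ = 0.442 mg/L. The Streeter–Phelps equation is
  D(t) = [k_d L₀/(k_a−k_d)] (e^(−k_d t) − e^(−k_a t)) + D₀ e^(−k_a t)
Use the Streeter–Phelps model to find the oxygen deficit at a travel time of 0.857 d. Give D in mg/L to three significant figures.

k_d L₀/(k_a−k_d) = 0.152×30.0/(1.98−0.152) = 4.560/1.828 = 2.495 mg/L.
e^(−k_d t) = e^(−0.152×0.8570) = 0.8779; e^(−k_a t) = e^(−1.98×0.8570) = 0.1833.
D = 2.495 × (0.8779 − 0.1833) + 0.442 × 0.1833 = 1.733 + 0.08100 = 1.814 mg/L.

D ≈ 1.81 mg/L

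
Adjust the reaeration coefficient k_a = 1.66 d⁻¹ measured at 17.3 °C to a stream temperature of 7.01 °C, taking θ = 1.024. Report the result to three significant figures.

k_a(T₂) = k_a(T₁) · θ^(T₂−T₁) = 1.66 × 1.024^(7.01−17.3)
= 1.66 × 1.024^-10.3 = 1.66 × 0.7835 = 1.301 d⁻¹.

k_a ≈ 1.30 d⁻¹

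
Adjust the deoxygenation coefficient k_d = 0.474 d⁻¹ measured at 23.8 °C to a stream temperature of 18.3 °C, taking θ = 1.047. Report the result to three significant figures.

k_d ≈ 0.368 d⁻¹

k_d(T₂) = k_d(T₁) · θ^(T₂−T₁) = 0.474 × 1.047^(18.3−23.8)
= 0.474 × 1.047^-5.50 = 0.474 × 0.7768 = 0.3682 d⁻¹.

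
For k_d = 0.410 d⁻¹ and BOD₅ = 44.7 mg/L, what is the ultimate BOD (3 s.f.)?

BOD₅ = L₀(1 − e^(−5k_d)) ⇒ L₀ = BOD₅ / (1 − e^(−5×0.410))
= 44.7 / (1 − 0.1287) = 44.7 / 0.8713 = 51.30 mg/L.

L₀ ≈ 51.3 mg/L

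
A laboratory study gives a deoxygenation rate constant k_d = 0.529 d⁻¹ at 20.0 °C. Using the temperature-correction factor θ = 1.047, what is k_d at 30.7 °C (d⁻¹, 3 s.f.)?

k_d ≈ 0.865 d⁻¹

k_d(T₂) = k_d(T₁) · θ^(T₂−T₁) = 0.529 × 1.047^(30.7−20.0)
= 0.529 × 1.047^10.7 = 0.529 × 1.635 = 0.8647 d⁻¹.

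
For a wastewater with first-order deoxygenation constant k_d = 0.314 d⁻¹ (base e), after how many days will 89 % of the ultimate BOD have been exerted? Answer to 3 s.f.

t ≈ 7.03 d

y/L₀ = 1 − e^(−k_d t) = 0.89 ⇒ e^(−k_d t) = 0.110
t = −ln(0.110) / 0.314 = 2.207 / 0.314 = 7.030 d.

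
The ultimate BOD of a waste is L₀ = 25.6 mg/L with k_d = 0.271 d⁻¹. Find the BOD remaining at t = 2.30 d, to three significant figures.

L ≈ 13.7 mg/L

L_t = L₀ e^(−k_d t) = 25.6 × e^(−0.271×2.30) = 25.6 × 0.5362 = 13.73 mg/L.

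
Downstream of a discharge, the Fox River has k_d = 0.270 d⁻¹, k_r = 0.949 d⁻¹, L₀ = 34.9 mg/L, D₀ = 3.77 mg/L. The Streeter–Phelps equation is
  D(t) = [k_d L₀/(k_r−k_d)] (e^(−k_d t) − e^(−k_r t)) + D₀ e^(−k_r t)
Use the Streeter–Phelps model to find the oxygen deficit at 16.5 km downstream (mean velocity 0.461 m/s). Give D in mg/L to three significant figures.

D ≈ 5.59 mg/L

Travel time t = x/v = 16.5 km / (0.461 m/s) = 16500 m / 0.461 m/s = 35790 s = 0.4143 d.
k_d L₀/(k_r−k_d) = 0.270×34.9/(0.949−0.270) = 9.423/0.6790 = 13.88 mg/L.
e^(−k_d t) = e^(−0.270×0.4143) = 0.8942; e^(−k_r t) = e^(−0.949×0.4143) = 0.6749.
D = 13.88 × (0.8942 − 0.6749) + 3.77 × 0.6749 = 3.043 + 2.545 = 5.587 mg/L.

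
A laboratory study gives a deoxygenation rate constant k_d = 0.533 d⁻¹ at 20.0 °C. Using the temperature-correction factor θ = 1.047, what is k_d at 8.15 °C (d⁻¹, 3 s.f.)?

k_d ≈ 0.309 d⁻¹

k_d(T₂) = k_d(T₁) · θ^(T₂−T₁) = 0.533 × 1.047^(8.15−20.0)
= 0.533 × 1.047^-11.8 = 0.533 × 0.5803 = 0.3093 d⁻¹.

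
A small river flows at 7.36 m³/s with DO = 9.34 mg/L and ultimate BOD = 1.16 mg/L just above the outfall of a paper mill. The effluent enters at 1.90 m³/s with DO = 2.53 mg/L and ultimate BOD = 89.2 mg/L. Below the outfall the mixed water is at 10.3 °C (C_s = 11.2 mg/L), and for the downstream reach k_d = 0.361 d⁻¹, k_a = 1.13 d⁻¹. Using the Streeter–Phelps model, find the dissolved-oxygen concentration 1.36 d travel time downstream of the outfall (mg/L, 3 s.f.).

Mixed DO = (7.36×9.34 + 1.90×2.53)/(7.36+1.90) = 73.55/9.260 = 7.943 mg/L.
Mixed L₀ = (7.36×1.16 + 1.90×89.2)/(9.260) = 178.0/9.260 = 19.22 mg/L.
Initial deficit D₀ = C_s − DO₀ = 11.2 − 7.943 = 3.257 mg/L.
D(1.36) = [0.361×19.22/(1.13−0.361)](e^(−0.361×1.36) − e^(−1.13×1.36)) + 3.257 e^(−1.13×1.36)
= 9.025 × (0.6120 − 0.2151) + 3.257 × 0.2151 = 4.283 mg/L.
DO = 11.2 − 4.283 = 6.917 mg/L.

DO ≈ 6.92 mg/L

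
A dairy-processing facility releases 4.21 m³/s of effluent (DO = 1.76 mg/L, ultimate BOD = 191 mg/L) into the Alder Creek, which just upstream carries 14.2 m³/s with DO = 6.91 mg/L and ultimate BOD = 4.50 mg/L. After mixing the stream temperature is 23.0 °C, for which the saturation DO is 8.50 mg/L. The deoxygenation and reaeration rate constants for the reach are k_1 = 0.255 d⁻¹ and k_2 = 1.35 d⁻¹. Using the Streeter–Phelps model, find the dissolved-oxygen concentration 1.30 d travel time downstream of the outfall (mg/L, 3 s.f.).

Mixed DO = (14.2×6.91 + 4.21×1.76)/(14.2+4.21) = 105.5/18.41 = 5.732 mg/L.
Mixed L₀ = (14.2×4.50 + 4.21×191)/(18.41) = 868.0/18.41 = 47.15 mg/L.
Initial deficit D₀ = C_s − DO₀ = 8.50 − 5.732 = 2.768 mg/L.
D(1.30) = [0.255×47.15/(1.35−0.255)](e^(−0.255×1.30) − e^(−1.35×1.30)) + 2.768 e^(−1.35×1.30)
= 10.98 × (0.7178 − 0.1729) + 2.768 × 0.1729 = 6.462 mg/L.
DO = 8.50 − 6.462 = 2.038 mg/L.

DO ≈ 2.04 mg/L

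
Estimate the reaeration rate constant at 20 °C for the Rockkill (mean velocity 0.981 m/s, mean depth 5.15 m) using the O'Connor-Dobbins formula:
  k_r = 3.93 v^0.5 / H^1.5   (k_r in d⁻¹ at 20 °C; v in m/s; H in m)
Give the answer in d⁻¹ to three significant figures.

k_r = 3.93 × 0.981^0.5 / 5.15^1.5 = 3.93 × 0.9905 / 11.69 = 0.3331 d⁻¹.

k_r ≈ 0.333 d⁻¹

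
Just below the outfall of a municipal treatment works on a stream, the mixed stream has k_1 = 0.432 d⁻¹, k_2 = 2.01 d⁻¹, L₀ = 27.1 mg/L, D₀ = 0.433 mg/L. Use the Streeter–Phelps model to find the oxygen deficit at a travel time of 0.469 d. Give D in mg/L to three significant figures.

D ≈ 3.34 mg/L

k_1 L₀/(k_2−k_1) = 0.432×27.1/(2.01−0.432) = 11.71/1.578 = 7.419 mg/L.
e^(−k_1 t) = e^(−0.432×0.4690) = 0.8166; e^(−k_2 t) = e^(−2.01×0.4690) = 0.3896.
D = 7.419 × (0.8166 − 0.3896) + 0.433 × 0.3896 = 3.168 + 0.1687 = 3.337 mg/L.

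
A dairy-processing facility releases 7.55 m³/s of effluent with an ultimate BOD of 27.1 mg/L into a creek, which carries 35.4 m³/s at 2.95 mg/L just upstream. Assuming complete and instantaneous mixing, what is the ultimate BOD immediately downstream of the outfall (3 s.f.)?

7.20 mg/L

Flow-weighted mixing: C = (Q_r C_r + Q_w C_w)/(Q_r + Q_w)
= (35.4×2.95 + 7.55×27.1)/(35.4 + 7.55) = 309.0/42.95 = 7.195 mg/L.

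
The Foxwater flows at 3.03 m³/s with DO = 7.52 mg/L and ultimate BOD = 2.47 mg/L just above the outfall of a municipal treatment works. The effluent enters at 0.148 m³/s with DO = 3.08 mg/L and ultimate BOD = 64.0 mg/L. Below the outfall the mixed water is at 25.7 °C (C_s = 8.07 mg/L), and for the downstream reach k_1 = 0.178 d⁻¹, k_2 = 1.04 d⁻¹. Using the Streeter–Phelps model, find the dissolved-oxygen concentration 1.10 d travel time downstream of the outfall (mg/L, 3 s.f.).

DO ≈ 7.27 mg/L

Mixed DO = (3.03×7.52 + 0.148×3.08)/(3.03+0.148) = 23.24/3.178 = 7.313 mg/L.
Mixed L₀ = (3.03×2.47 + 0.148×64.0)/(3.178) = 16.96/3.178 = 5.335 mg/L.
Initial deficit D₀ = C_s − DO₀ = 8.07 − 7.313 = 0.7568 mg/L.
D(1.10) = [0.178×5.335/(1.04−0.178)](e^(−0.178×1.10) − e^(−1.04×1.10)) + 0.7568 e^(−1.04×1.10)
= 1.102 × (0.8222 − 0.3185) + 0.7568 × 0.3185 = 0.7959 mg/L.
DO = 8.07 − 0.7959 = 7.274 mg/L.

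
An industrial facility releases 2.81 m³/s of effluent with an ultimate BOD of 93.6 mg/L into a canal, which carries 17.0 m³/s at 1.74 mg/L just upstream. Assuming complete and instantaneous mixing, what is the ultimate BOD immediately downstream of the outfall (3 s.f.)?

14.8 mg/L

Flow-weighted mixing: C = (Q_r C_r + Q_w C_w)/(Q_r + Q_w)
= (17.0×1.74 + 2.81×93.6)/(17.0 + 2.81) = 292.6/19.81 = 14.77 mg/L.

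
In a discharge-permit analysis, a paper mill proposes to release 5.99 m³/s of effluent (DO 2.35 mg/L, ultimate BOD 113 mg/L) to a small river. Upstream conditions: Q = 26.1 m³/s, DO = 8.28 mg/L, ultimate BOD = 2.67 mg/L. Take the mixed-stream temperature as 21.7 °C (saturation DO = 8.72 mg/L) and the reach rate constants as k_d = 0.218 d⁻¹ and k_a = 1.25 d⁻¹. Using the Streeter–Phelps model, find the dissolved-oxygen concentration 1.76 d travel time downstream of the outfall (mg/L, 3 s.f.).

Mixed DO = (26.1×8.28 + 5.99×2.35)/(26.1+5.99) = 230.2/32.09 = 7.173 mg/L.
Mixed L₀ = (26.1×2.67 + 5.99×113)/(32.09) = 746.6/32.09 = 23.26 mg/L.
Initial deficit D₀ = C_s − DO₀ = 8.72 − 7.173 = 1.547 mg/L.
D(1.76) = [0.218×23.26/(1.25−0.218)](e^(−0.218×1.76) − e^(−1.25×1.76)) + 1.547 e^(−1.25×1.76)
= 4.914 × (0.6813 − 0.1108) + 1.547 × 0.1108 = 2.975 mg/L.
DO = 8.72 − 2.975 = 5.745 mg/L.

DO ≈ 5.74 mg/L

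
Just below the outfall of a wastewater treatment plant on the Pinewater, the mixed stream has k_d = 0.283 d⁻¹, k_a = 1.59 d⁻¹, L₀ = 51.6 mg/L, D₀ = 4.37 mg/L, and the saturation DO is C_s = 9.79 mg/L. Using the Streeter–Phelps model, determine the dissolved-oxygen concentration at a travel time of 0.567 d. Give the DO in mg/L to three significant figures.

DO ≈ 3.04 mg/L

k_d L₀/(k_a−k_d) = 0.283×51.6/(1.59−0.283) = 14.60/1.307 = 11.17 mg/L.
e^(−k_d t) = e^(−0.283×0.5670) = 0.8518; e^(−k_a t) = e^(−1.59×0.5670) = 0.4059.
D = 11.17 × (0.8518 − 0.4059) + 4.37 × 0.4059 = 4.981 + 1.774 = 6.755 mg/L.
DO = C_s − D = 9.79 − 6.755 = 3.035 mg/L.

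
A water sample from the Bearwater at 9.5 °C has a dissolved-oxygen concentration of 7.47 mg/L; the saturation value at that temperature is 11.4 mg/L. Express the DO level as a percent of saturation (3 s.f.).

% saturation = C/C_s × 100 = 7.47/11.4 × 100 = 65.5 %.

65.5 % saturation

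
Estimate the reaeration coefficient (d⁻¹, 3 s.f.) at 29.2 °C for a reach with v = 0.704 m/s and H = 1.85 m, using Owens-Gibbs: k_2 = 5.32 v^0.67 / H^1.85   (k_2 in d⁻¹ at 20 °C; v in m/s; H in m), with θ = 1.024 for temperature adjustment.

k_2 ≈ 1.68 d⁻¹

k_2(20) = 5.32 × 0.704^0.67 / 1.85^1.85 = 5.32 × 0.7904 / 3.121 = 1.347 d⁻¹.
k_2(29.2) = 1.347 × 1.024^(29.2−20) = 1.347 × 1.244 = 1.676 d⁻¹.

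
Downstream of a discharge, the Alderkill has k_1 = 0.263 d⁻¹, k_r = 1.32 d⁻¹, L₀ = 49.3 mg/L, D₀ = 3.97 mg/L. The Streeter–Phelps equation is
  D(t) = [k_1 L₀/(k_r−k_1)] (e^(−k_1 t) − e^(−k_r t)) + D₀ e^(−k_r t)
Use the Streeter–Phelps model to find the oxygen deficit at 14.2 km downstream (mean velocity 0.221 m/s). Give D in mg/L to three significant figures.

Travel time t = x/v = 14.2 km / (0.221 m/s) = 14200 m / 0.221 m/s = 64250 s = 0.7437 d.
k_1 L₀/(k_r−k_1) = 0.263×49.3/(1.32−0.263) = 12.97/1.057 = 12.27 mg/L.
e^(−k_1 t) = e^(−0.263×0.7437) = 0.8224; e^(−k_r t) = e^(−1.32×0.7437) = 0.3747.
D = 12.27 × (0.8224 − 0.3747) + 3.97 × 0.3747 = 5.491 + 1.488 = 6.979 mg/L.

D ≈ 6.98 mg/L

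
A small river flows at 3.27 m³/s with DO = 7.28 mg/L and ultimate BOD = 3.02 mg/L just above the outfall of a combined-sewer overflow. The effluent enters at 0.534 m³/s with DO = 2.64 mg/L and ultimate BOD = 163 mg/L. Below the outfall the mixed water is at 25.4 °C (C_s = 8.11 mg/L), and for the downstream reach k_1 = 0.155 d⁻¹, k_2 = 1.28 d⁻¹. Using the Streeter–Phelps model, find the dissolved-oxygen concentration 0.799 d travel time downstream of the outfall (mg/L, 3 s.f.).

Mixed DO = (3.27×7.28 + 0.534×2.64)/(3.27+0.534) = 25.22/3.804 = 6.629 mg/L.
Mixed L₀ = (3.27×3.02 + 0.534×163)/(3.804) = 96.92/3.804 = 25.48 mg/L.
Initial deficit D₀ = C_s − DO₀ = 8.11 − 6.629 = 1.481 mg/L.
D(0.799) = [0.155×25.48/(1.28−0.155)](e^(−0.155×0.799) − e^(−1.28×0.799)) + 1.481 e^(−1.28×0.799)
= 3.510 × (0.8835 − 0.3596) + 1.481 × 0.3596 = 2.372 mg/L.
DO = 8.11 − 2.372 = 5.738 mg/L.

DO ≈ 5.74 mg/L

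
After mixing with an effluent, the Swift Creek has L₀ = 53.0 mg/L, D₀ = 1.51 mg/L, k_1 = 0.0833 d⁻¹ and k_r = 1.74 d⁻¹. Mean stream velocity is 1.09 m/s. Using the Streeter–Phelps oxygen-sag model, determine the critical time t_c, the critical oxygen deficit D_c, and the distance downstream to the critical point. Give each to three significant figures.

t_c ≈ 1.33 d; D_c ≈ 2.27 mg/L; x_c ≈ 125 km

t_c = [1/(k_r−k_1)] ln[(k_r/k_1)(1 − D₀(k_r−k_1)/(k_1 L₀))]
= [1/(1.74−0.0833)] ln[(1.74/0.0833)(1 − 1.51×1.657/(0.0833×53.0))]
= (1/1.657) ln[20.89 × 0.4334] = 0.6036 × ln(9.052) = 0.6036 × 2.203 = 1.330 d.
L(t_c) = L₀ e^(−k_1 t_c) = 53.0 × 0.8951 = 47.44 mg/L, and at the critical point k_r D_c = k_1 L, so D_c = (0.0833/1.74) × 47.44 = 2.271 mg/L.
x_c = v t_c = 1.09 m/s × 1.330 d × 86400 s/d = 125200 m ≈ 125 km.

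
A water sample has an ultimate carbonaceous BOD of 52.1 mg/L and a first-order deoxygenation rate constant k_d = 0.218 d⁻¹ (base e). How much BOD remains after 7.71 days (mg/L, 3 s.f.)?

L ≈ 9.70 mg/L

L_t = L₀ e^(−k_d t) = 52.1 × e^(−0.218×7.71) = 52.1 × 0.1862 = 9.703 mg/L.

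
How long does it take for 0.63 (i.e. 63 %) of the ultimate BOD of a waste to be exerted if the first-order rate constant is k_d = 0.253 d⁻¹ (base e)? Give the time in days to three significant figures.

t ≈ 3.93 d

y/L₀ = 1 − e^(−k_d t) = 0.63 ⇒ e^(−k_d t) = 0.370
t = −ln(0.370) / 0.253 = 0.9943 / 0.253 = 3.930 d.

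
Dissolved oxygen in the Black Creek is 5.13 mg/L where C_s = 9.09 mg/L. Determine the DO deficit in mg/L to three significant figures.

D ≈ 3.96 mg/L

D = C_s − C = 9.09 − 5.13 = 3.96 mg/L.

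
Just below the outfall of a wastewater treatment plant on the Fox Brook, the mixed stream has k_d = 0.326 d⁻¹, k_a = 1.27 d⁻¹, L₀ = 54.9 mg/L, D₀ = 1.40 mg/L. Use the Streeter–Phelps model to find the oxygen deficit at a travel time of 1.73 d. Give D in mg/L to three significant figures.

D ≈ 8.84 mg/L

k_d L₀/(k_a−k_d) = 0.326×54.9/(1.27−0.326) = 17.90/0.9440 = 18.96 mg/L.
e^(−k_d t) = e^(−0.326×1.730) = 0.5689; e^(−k_a t) = e^(−1.27×1.730) = 0.1111.
D = 18.96 × (0.5689 − 0.1111) + 1.40 × 0.1111 = 8.680 + 0.1556 = 8.835 mg/L.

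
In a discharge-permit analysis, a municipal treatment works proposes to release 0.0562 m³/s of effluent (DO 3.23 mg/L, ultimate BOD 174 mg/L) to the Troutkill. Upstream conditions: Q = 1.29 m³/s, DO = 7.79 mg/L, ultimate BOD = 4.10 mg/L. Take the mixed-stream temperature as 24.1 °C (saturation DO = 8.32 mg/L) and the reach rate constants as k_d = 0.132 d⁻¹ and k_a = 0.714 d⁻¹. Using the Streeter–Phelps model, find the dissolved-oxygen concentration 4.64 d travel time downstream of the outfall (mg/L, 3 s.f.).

DO ≈ 7.01 mg/L

Mixed DO = (1.29×7.79 + 0.0562×3.23)/(1.29+0.0562) = 10.23/1.346 = 7.600 mg/L.
Mixed L₀ = (1.29×4.10 + 0.0562×174)/(1.346) = 15.07/1.346 = 11.19 mg/L.
Initial deficit D₀ = C_s − DO₀ = 8.32 − 7.600 = 0.7204 mg/L.
D(4.64) = [0.132×11.19/(0.714−0.132)](e^(−0.132×4.64) − e^(−0.714×4.64)) + 0.7204 e^(−0.714×4.64)
= 2.539 × (0.5420 − 0.03641) + 0.7204 × 0.03641 = 1.310 mg/L.
DO = 8.32 − 1.310 = 7.010 mg/L.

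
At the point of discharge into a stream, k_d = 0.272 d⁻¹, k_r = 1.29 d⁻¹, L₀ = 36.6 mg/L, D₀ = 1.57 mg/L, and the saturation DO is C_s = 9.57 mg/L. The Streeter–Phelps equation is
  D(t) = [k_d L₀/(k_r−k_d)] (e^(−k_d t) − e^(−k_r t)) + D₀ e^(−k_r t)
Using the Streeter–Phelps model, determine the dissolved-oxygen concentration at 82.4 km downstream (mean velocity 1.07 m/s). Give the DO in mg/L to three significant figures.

DO ≈ 4.50 mg/L

Travel time t = x/v = 82.4 km / (1.07 m/s) = 82400 m / 1.07 m/s = 77010 s = 0.8913 d.
k_d L₀/(k_r−k_d) = 0.272×36.6/(1.29−0.272) = 9.955/1.018 = 9.779 mg/L.
e^(−k_d t) = e^(−0.272×0.8913) = 0.7847; e^(−k_r t) = e^(−1.29×0.8913) = 0.3167.
D = 9.779 × (0.7847 − 0.3167) + 1.57 × 0.3167 = 4.577 + 0.4972 = 5.074 mg/L.
DO = C_s − D = 9.57 − 5.074 = 4.496 mg/L.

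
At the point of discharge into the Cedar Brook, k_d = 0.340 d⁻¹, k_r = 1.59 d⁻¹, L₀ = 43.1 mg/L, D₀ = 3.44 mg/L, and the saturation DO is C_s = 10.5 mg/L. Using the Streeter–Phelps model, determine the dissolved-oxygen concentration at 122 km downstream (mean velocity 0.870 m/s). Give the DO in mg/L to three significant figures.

DO ≈ 4.38 mg/L

Travel time t = x/v = 122 km / (0.870 m/s) = 122000 m / 0.870 m/s = 140200 s = 1.623 d.
k_d L₀/(k_r−k_d) = 0.340×43.1/(1.59−0.340) = 14.65/1.250 = 11.72 mg/L.
e^(−k_d t) = e^(−0.340×1.623) = 0.5759; e^(−k_r t) = e^(−1.59×1.623) = 0.07573.
D = 11.72 × (0.5759 − 0.07573) + 3.44 × 0.07573 = 5.864 + 0.2605 = 6.124 mg/L.
DO = C_s − D = 10.5 − 6.124 = 4.376 mg/L.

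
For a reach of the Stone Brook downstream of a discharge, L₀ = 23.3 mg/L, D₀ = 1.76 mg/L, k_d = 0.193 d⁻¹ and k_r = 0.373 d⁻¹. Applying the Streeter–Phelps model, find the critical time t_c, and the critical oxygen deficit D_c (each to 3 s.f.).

t_c ≈ 3.25 d; D_c ≈ 6.43 mg/L

With k_r/k_d = 1.933 and 1 − D₀(k_r−k_d)/(k_d L₀) = 0.9296,
t_c = ln(1.933 × 0.9296) / (0.373 − 0.193) = ln(1.796) / 0.1800 = 0.5858/0.1800 = 3.255 d.
D_c = (k_d/k_r) L₀ e^(−k_d t_c) = (0.193/0.373) × 23.3 × e^(−0.193×3.255) = 0.5174 × 23.3 × 0.5336 = 6.433 mg/L.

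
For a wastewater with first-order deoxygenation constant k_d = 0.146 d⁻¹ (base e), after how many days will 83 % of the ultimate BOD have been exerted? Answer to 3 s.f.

t ≈ 12.1 d

y/L₀ = 1 − e^(−k_d t) = 0.83 ⇒ e^(−k_d t) = 0.170
t = −ln(0.170) / 0.146 = 1.772 / 0.146 = 12.14 d.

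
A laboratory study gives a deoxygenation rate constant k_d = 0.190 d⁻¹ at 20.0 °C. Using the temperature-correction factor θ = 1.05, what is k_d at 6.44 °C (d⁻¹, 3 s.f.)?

k_d ≈ 0.0980 d⁻¹

k_d(T₂) = k_d(T₁) · θ^(T₂−T₁) = 0.190 × 1.05^(6.44−20.0)
= 0.190 × 1.05^-13.6 = 0.190 × 0.5160 = 0.09805 d⁻¹.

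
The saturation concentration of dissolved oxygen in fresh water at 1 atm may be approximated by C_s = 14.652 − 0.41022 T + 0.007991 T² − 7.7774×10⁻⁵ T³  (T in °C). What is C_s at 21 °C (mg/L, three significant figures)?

C_s ≈ 8.84 mg/L

C_s = 14.652 − 0.41022×21 + 0.007991×21² − 7.7774×10⁻⁵×21³ = 8.841 mg/L.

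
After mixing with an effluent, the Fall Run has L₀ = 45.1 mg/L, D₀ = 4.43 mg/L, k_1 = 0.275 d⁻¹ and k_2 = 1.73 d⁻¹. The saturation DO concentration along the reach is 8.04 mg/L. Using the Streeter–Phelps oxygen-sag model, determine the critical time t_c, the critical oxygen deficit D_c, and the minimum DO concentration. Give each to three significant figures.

With k_2/k_1 = 6.291 and 1 − D₀(k_2−k_1)/(k_1 L₀) = 0.4803,
t_c = ln(6.291 × 0.4803) / (1.73 − 0.275) = ln(3.021) / 1.455 = 1.106/1.455 = 0.7600 d.
L(t_c) = L₀ e^(−k_1 t_c) = 45.1 × 0.8114 = 36.59 mg/L, and at the critical point k_2 D_c = k_1 L, so D_c = (0.275/1.73) × 36.59 = 5.817 mg/L.
Minimum DO = C_s − D_c = 8.04 − 5.817 = 2.223 mg/L.

t_c ≈ 0.760 d; D_c ≈ 5.82 mg/L; min DO ≈ 2.22 mg/L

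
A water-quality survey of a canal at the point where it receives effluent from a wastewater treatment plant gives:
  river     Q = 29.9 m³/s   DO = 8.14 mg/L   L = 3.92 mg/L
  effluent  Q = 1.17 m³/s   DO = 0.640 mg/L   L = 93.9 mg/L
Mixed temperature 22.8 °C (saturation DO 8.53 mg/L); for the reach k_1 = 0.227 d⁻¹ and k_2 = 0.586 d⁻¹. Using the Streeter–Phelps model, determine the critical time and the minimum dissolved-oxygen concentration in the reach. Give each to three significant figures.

Mixed DO = (29.9×8.14 + 1.17×0.640)/(29.9+1.17) = 244.1/31.07 = 7.858 mg/L.
Mixed L₀ = (29.9×3.92 + 1.17×93.9)/(31.07) = 227.1/31.07 = 7.308 mg/L.
Initial deficit D₀ = C_s − DO₀ = 8.53 − 7.858 = 0.6724 mg/L.
t_c = (1/0.3590) ln[(0.586/0.227)(1 − 0.6724×0.3590/(0.227×7.308))] = 2.786 × ln(2.206) = 2.204 d.
D_c = (0.227/0.586) × 7.308 × e^(−0.227×2.204) = 0.3874 × 7.308 × 0.6064 = 1.717 mg/L.
Minimum DO = 8.53 − 1.717 = 6.813 mg/L.

t_c ≈ 2.20 d; minimum DO ≈ 6.81 mg/L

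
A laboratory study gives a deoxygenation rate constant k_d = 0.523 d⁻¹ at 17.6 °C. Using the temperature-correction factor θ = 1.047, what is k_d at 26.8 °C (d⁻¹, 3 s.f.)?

k_d ≈ 0.798 d⁻¹

k_d(T₂) = k_d(T₁) · θ^(T₂−T₁) = 0.523 × 1.047^(26.8−17.6)
= 0.523 × 1.047^9.20 = 0.523 × 1.526 = 0.7980 d⁻¹.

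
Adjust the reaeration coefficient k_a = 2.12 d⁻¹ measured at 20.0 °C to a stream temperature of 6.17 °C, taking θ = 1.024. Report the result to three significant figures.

k_a ≈ 1.53 d⁻¹

k_a(T₂) = k_a(T₁) · θ^(T₂−T₁) = 2.12 × 1.024^(6.17−20.0)
= 2.12 × 1.024^-13.8 = 2.12 × 0.7204 = 1.527 d⁻¹.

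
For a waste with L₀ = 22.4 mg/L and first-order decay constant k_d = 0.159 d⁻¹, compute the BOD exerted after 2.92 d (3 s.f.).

y ≈ 8.32 mg/L

y_t = L₀(1 − e^(−k_d t)) = 22.4 × (1 − e^(−0.159×2.92))
= 22.4 × (1 − 0.6286) = 22.4 × 0.3714 = 8.320 mg/L.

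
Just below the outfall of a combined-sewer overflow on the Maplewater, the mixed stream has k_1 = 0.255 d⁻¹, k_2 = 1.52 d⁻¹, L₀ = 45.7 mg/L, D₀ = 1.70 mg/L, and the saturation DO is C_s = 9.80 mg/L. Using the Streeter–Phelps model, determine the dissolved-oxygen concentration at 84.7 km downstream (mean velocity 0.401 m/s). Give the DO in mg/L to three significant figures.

Travel time t = x/v = 84.7 km / (0.401 m/s) = 84700 m / 0.401 m/s = 211200 s = 2.445 d.
k_1 L₀/(k_2−k_1) = 0.255×45.7/(1.52−0.255) = 11.65/1.265 = 9.212 mg/L.
e^(−k_1 t) = e^(−0.255×2.445) = 0.5361; e^(−k_2 t) = e^(−1.52×2.445) = 0.02433.
D = 9.212 × (0.5361 − 0.02433) + 1.70 × 0.02433 = 4.715 + 0.04137 = 4.756 mg/L.
DO = C_s − D = 9.80 − 4.756 = 5.044 mg/L.

DO ≈ 5.04 mg/L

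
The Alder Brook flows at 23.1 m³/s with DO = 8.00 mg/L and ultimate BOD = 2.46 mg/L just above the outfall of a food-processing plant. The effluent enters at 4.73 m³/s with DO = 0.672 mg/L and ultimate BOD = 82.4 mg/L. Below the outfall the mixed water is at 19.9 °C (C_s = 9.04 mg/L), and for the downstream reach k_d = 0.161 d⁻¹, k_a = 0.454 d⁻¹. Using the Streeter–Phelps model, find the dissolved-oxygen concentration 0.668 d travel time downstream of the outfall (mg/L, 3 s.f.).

Mixed DO = (23.1×8.00 + 4.73×0.672)/(23.1+4.73) = 188.0/27.83 = 6.755 mg/L.
Mixed L₀ = (23.1×2.46 + 4.73×82.4)/(27.83) = 446.6/27.83 = 16.05 mg/L.
Initial deficit D₀ = C_s − DO₀ = 9.04 − 6.755 = 2.285 mg/L.
D(0.668) = [0.161×16.05/(0.454−0.161)](e^(−0.161×0.668) − e^(−0.454×0.668)) + 2.285 e^(−0.454×0.668)
= 8.817 × (0.8980 − 0.7384) + 2.285 × 0.7384 = 3.095 mg/L.
DO = 9.04 − 3.095 = 5.945 mg/L.

DO ≈ 5.94 mg/L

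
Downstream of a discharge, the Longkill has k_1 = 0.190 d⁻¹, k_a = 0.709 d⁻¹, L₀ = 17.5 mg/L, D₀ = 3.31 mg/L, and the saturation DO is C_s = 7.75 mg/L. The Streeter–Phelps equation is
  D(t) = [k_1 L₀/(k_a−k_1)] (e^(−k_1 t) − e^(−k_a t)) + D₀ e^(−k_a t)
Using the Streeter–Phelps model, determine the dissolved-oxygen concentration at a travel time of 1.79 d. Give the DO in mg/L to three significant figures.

k_1 L₀/(k_a−k_1) = 0.190×17.5/(0.709−0.190) = 3.325/0.5190 = 6.407 mg/L.
e^(−k_1 t) = e^(−0.190×1.790) = 0.7117; e^(−k_a t) = e^(−0.709×1.790) = 0.2811.
D = 6.407 × (0.7117 − 0.2811) + 3.31 × 0.2811 = 2.759 + 0.9304 = 3.689 mg/L.
DO = C_s − D = 7.75 − 3.689 = 4.061 mg/L.

DO ≈ 4.06 mg/L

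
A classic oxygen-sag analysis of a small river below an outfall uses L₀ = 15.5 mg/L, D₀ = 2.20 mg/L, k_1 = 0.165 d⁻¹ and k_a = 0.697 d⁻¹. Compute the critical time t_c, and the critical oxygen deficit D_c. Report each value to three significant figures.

t_c = [1/(k_a−k_1)] ln[(k_a/k_1)(1 − D₀(k_a−k_1)/(k_1 L₀))]
= [1/(0.697−0.165)] ln[(0.697/0.165)(1 − 2.20×0.5320/(0.165×15.5))]
= (1/0.5320) ln[4.224 × 0.5424] = 1.880 × ln(2.291) = 1.880 × 0.8290 = 1.558 d.
D_c = (k_1/k_a) L₀ e^(−k_1 t_c) = (0.165/0.697) × 15.5 × e^(−0.165×1.558) = 0.2367 × 15.5 × 0.7733 = 2.837 mg/L.

t_c ≈ 1.56 d; D_c ≈ 2.84 mg/L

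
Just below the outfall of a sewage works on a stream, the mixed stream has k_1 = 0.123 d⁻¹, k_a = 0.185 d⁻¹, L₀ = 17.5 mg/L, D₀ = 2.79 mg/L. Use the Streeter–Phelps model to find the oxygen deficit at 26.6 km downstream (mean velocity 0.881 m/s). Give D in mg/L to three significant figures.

D ≈ 3.33 mg/L

Travel time t = x/v = 26.6 km / (0.881 m/s) = 26600 m / 0.881 m/s = 30190 s = 0.3495 d.
k_1 L₀/(k_a−k_1) = 0.123×17.5/(0.185−0.123) = 2.152/0.06200 = 34.72 mg/L.
e^(−k_1 t) = e^(−0.123×0.3495) = 0.9579; e^(−k_a t) = e^(−0.185×0.3495) = 0.9374.
D = 34.72 × (0.9579 − 0.9374) + 2.79 × 0.9374 = 0.7128 + 2.615 = 3.328 mg/L.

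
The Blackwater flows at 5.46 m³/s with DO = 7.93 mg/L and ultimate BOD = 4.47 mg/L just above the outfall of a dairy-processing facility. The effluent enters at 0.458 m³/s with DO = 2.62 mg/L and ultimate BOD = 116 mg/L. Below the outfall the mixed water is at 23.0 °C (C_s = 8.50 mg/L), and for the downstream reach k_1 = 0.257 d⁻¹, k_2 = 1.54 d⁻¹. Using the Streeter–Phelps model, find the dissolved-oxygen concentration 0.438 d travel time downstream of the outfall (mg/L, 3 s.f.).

Mixed DO = (5.46×7.93 + 0.458×2.62)/(5.46+0.458) = 44.50/5.918 = 7.519 mg/L.
Mixed L₀ = (5.46×4.47 + 0.458×116)/(5.918) = 77.53/5.918 = 13.10 mg/L.
Initial deficit D₀ = C_s − DO₀ = 8.50 − 7.519 = 0.9809 mg/L.
D(0.438) = [0.257×13.10/(1.54−0.257)](e^(−0.257×0.438) − e^(−1.54×0.438)) + 0.9809 e^(−1.54×0.438)
= 2.624 × (0.8935 − 0.5094) + 0.9809 × 0.5094 = 1.508 mg/L.
DO = 8.50 − 1.508 = 6.992 mg/L.

DO ≈ 6.99 mg/L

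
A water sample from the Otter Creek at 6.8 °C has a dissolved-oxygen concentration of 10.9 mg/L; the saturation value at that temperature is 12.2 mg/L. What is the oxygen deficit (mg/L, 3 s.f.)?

D = C_s − C = 12.2 − 10.9 = 1.30 mg/L.

D ≈ 1.30 mg/L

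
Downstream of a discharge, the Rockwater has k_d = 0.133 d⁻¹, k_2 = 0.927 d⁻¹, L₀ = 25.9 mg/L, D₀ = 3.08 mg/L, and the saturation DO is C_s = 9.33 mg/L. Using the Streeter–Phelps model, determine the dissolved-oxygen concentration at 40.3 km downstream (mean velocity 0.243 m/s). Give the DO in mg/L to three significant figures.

Travel time t = x/v = 40.3 km / (0.243 m/s) = 40300 m / 0.243 m/s = 165800 s = 1.919 d.
k_d L₀/(k_2−k_d) = 0.133×25.9/(0.927−0.133) = 3.445/0.7940 = 4.338 mg/L.
e^(−k_d t) = e^(−0.133×1.919) = 0.7747; e^(−k_2 t) = e^(−0.927×1.919) = 0.1687.
D = 4.338 × (0.7747 − 0.1687) + 3.08 × 0.1687 = 2.629 + 0.5197 = 3.149 mg/L.
DO = C_s − D = 9.33 − 3.149 = 6.181 mg/L.

DO ≈ 6.18 mg/L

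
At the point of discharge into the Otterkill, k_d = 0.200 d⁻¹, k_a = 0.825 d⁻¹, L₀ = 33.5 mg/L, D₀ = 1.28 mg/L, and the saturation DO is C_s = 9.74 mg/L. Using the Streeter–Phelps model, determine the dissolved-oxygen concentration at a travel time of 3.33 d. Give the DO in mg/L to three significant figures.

DO ≈ 4.84 mg/L

k_d L₀/(k_a−k_d) = 0.200×33.5/(0.825−0.200) = 6.700/0.6250 = 10.72 mg/L.
e^(−k_d t) = e^(−0.200×3.330) = 0.5138; e^(−k_a t) = e^(−0.825×3.330) = 0.06410.
D = 10.72 × (0.5138 − 0.06410) + 1.28 × 0.06410 = 4.820 + 0.08205 = 4.902 mg/L.
DO = C_s − D = 9.74 − 4.902 = 4.838 mg/L.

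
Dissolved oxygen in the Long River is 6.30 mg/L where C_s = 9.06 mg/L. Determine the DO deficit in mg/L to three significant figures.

D = C_s − C = 9.06 − 6.30 = 2.76 mg/L.

D ≈ 2.76 mg/L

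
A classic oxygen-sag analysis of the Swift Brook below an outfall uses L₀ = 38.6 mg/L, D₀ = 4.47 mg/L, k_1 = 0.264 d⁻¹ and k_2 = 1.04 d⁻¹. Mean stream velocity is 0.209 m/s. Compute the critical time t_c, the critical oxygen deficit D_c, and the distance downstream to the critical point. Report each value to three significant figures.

t_c ≈ 1.23 d; D_c ≈ 7.08 mg/L; x_c ≈ 22.2 km

t_c = [1/(k_2−k_1)] ln[(k_2/k_1)(1 − D₀(k_2−k_1)/(k_1 L₀))]
= [1/(1.04−0.264)] ln[(1.04/0.264)(1 − 4.47×0.7760/(0.264×38.6))]
= (1/0.7760) ln[3.939 × 0.6596] = 1.289 × ln(2.598) = 1.289 × 0.9549 = 1.231 d.
D_c = (k_1/k_2) L₀ e^(−k_1 t_c) = (0.264/1.04) × 38.6 × e^(−0.264×1.231) = 0.2538 × 38.6 × 0.7226 = 7.081 mg/L.
x_c = v t_c = 0.209 m/s × 1.231 d × 86400 s/d = 22220 m ≈ 22.2 km.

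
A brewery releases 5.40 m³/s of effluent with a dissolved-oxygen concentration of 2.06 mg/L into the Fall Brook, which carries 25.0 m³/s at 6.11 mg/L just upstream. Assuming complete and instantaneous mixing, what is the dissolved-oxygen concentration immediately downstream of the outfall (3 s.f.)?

Flow-weighted mixing: C = (Q_r C_r + Q_w C_w)/(Q_r + Q_w)
= (25.0×6.11 + 5.40×2.06)/(25.0 + 5.40) = 163.9/30.40 = 5.391 mg/L.

5.39 mg/L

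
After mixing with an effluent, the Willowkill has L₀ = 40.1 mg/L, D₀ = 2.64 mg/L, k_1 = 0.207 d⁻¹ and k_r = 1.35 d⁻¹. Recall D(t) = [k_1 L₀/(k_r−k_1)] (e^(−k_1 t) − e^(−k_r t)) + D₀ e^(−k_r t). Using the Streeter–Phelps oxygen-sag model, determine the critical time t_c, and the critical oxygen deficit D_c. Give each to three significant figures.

t_c ≈ 1.25 d; D_c ≈ 4.75 mg/L

t_c = [1/(k_r−k_1)] ln[(k_r/k_1)(1 − D₀(k_r−k_1)/(k_1 L₀))]
= [1/(1.35−0.207)] ln[(1.35/0.207)(1 − 2.64×1.143/(0.207×40.1))]
= (1/1.143) ln[6.522 × 0.6365] = 0.8749 × ln(4.151) = 0.8749 × 1.423 = 1.245 d.
D_c = (k_1/k_r) L₀ e^(−k_1 t_c) = (0.207/1.35) × 40.1 × e^(−0.207×1.245) = 0.1533 × 40.1 × 0.7728 = 4.752 mg/L.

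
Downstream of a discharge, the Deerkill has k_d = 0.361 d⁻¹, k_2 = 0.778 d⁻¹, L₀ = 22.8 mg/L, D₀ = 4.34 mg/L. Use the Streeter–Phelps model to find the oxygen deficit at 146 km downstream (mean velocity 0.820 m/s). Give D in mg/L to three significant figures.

D ≈ 6.28 mg/L

Travel time t = x/v = 146 km / (0.820 m/s) = 146000 m / 0.820 m/s = 178000 s = 2.061 d.
k_d L₀/(k_2−k_d) = 0.361×22.8/(0.778−0.361) = 8.231/0.4170 = 19.74 mg/L.
e^(−k_d t) = e^(−0.361×2.061) = 0.4752; e^(−k_2 t) = e^(−0.778×2.061) = 0.2012.
D = 19.74 × (0.4752 − 0.2012) + 4.34 × 0.2012 = 5.408 + 0.8734 = 6.282 mg/L.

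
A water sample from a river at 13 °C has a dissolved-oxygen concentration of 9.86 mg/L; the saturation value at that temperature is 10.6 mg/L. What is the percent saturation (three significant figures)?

% saturation = C/C_s × 100 = 9.86/10.6 × 100 = 93.0 %.

93.0 % saturation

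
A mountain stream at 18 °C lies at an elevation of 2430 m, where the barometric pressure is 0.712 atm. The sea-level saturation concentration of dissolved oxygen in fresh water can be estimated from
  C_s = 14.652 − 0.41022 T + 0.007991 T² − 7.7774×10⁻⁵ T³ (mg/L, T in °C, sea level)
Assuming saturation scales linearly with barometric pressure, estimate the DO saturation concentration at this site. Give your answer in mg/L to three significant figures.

At sea level: C_s = 14.652 − 0.41022×18 + 0.007991×18² − 7.7774×10⁻⁵×18³ = 9.404 mg/L.
Pressure correction: C_s' = 9.404 × 0.712 = 6.695 mg/L.

C_s ≈ 6.70 mg/L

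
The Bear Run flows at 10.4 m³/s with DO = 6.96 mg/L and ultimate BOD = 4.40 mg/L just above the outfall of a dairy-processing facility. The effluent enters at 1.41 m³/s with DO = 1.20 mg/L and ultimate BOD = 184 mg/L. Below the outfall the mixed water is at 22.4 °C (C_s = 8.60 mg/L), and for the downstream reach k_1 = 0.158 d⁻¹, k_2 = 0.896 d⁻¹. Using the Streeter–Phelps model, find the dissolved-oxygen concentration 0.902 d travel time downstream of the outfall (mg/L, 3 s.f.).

Mixed DO = (10.4×6.96 + 1.41×1.20)/(10.4+1.41) = 74.08/11.81 = 6.272 mg/L.
Mixed L₀ = (10.4×4.40 + 1.41×184)/(11.81) = 305.2/11.81 = 25.84 mg/L.
Initial deficit D₀ = C_s − DO₀ = 8.60 − 6.272 = 2.328 mg/L.
D(0.902) = [0.158×25.84/(0.896−0.158)](e^(−0.158×0.902) − e^(−0.896×0.902)) + 2.328 e^(−0.896×0.902)
= 5.533 × (0.8672 − 0.4457) + 2.328 × 0.4457 = 3.369 mg/L.
DO = 8.60 − 3.369 = 5.231 mg/L.

DO ≈ 5.23 mg/L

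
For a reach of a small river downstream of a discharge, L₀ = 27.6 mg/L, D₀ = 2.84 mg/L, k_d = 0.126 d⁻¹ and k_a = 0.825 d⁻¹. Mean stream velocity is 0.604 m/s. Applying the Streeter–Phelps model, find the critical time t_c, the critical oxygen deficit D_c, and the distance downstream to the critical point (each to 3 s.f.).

With k_a/k_d = 6.548 and 1 − D₀(k_a−k_d)/(k_d L₀) = 0.4292,
t_c = ln(6.548 × 0.4292) / (0.825 − 0.126) = ln(2.810) / 0.6990 = 1.033/0.6990 = 1.478 d.
D_c = (k_d/k_a) L₀ e^(−k_d t_c) = (0.126/0.825) × 27.6 × e^(−0.126×1.478) = 0.1527 × 27.6 × 0.8301 = 3.499 mg/L.
x_c = v t_c = 0.604 m/s × 1.478 d × 86400 s/d = 77130 m ≈ 77.1 km.

t_c ≈ 1.48 d; D_c ≈ 3.50 mg/L; x_c ≈ 77.1 km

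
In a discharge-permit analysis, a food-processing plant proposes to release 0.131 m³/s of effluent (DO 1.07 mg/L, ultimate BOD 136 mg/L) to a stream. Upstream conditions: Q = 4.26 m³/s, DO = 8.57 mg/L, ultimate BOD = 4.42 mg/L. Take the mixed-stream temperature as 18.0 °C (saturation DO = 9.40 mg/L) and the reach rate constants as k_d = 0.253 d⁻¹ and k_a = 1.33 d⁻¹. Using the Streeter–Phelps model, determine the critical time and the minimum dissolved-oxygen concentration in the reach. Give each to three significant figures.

t_c ≈ 0.825 d; minimum DO ≈ 8.11 mg/L

Mixed DO = (4.26×8.57 + 0.131×1.07)/(4.26+0.131) = 36.65/4.391 = 8.346 mg/L.
Mixed L₀ = (4.26×4.42 + 0.131×136)/(4.391) = 36.65/4.391 = 8.346 mg/L.
Initial deficit D₀ = C_s − DO₀ = 9.40 − 8.346 = 1.054 mg/L.
t_c = (1/1.077) ln[(1.33/0.253)(1 − 1.054×1.077/(0.253×8.346))] = 0.9285 × ln(2.431) = 0.8249 d.
D_c = (0.253/1.33) × 8.346 × e^(−0.253×0.8249) = 0.1902 × 8.346 × 0.8116 = 1.288 mg/L.
Minimum DO = 9.40 − 1.288 = 8.112 mg/L.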